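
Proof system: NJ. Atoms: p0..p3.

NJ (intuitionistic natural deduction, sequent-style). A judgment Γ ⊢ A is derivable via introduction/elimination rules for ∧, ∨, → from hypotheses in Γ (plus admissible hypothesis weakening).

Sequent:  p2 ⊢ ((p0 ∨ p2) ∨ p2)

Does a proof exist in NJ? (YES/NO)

Proof tree:
[∨I₁] p2 ⊢ ((p0 ∨ p2) ∨ p2)
  [∨I₂] p2 ⊢ (p0 ∨ p2)
    [Ax] p2 ⊢ p2

Result: YES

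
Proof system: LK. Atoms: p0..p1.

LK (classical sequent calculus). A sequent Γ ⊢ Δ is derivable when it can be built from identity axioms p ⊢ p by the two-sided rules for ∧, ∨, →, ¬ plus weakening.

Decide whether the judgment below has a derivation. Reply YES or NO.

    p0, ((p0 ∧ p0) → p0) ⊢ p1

Enumerate valuations to refute Γ ⊢ Δ:
  v=00: Γ:[p0=F, ((p0 ∧ p0) → p0)=T] Δ:[p1=F] refutes=False
  v=01: Γ:[p0=F, ((p0 ∧ p0) → p0)=T] Δ:[p1=T] refutes=False
  v=10: Γ:[p0=T, ((p0 ∧ p0) → p0)=T] Δ:[p1=F] refutes=True  ← countermodel

Result: NO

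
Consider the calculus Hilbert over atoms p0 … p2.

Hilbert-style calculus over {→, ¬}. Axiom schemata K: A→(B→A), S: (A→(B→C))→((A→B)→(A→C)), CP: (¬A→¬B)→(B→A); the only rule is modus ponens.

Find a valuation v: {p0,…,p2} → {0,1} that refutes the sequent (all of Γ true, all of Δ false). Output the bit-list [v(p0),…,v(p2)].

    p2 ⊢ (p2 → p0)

Truth-table refutation:
  v=000: Γ:[p2=F] Δ:[(p2 → p0)=T] refutes=False
  v=001: Γ:[p2=T] Δ:[(p2 → p0)=F] refutes=True  ← countermodel

Result: [0, 0, 1]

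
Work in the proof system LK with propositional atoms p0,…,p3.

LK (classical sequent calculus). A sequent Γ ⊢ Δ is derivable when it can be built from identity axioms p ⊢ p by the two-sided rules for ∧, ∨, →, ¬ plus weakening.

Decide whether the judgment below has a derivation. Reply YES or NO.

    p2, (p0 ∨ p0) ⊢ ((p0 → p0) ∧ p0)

Proof tree:
[∧R] p2, (p0 ∨ p0) ⊢ ((p0 → p0) ∧ p0)
  [→R] p2 ⊢ (p0 → p0)
    [WL] p0, p2 ⊢ p0
      [Ax] p0 ⊢ p0
  [∨L] (p0 ∨ p0) ⊢ p0
    [Ax] p0 ⊢ p0
    [Ax] p0 ⊢ p0

Result: YES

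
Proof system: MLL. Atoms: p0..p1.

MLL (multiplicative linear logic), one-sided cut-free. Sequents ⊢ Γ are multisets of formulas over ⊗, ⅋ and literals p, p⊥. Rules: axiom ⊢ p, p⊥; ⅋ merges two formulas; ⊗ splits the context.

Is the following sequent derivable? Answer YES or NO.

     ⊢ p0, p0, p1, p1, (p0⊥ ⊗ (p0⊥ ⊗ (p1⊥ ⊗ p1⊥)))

Derivation trace:
[⊗]  ⊢ p0, p0, p1, p1, (p0⊥ ⊗ (p0⊥ ⊗ (p1⊥ ⊗ p1⊥)))
  [Ax]  ⊢ p0, p0⊥
  [⊗]  ⊢ p0, p1, p1, (p0⊥ ⊗ (p1⊥ ⊗ p1⊥))
    [Ax]  ⊢ p0, p0⊥
    [⊗]  ⊢ p1, p1, (p1⊥ ⊗ p1⊥)
      [Ax]  ⊢ p1, p1⊥
      [Ax]  ⊢ p1, p1⊥

Result: YES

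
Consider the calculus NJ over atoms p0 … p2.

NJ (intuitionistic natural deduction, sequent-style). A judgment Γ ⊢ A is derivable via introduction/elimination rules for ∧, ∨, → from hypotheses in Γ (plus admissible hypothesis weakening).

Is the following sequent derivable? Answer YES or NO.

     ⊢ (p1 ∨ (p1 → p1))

Derivation trace:
[∨I₂]  ⊢ (p1 ∨ (p1 → p1))
  [→I]  ⊢ (p1 → p1)
    [Ax] p1 ⊢ p1

Result: YES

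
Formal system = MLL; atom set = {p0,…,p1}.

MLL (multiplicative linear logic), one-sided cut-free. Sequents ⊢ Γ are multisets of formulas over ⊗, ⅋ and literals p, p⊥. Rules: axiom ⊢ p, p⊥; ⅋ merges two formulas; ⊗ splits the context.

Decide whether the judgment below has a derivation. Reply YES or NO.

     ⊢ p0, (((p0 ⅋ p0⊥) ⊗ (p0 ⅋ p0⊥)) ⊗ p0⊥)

Proof tree:
[⊗]  ⊢ p0, (((p0 ⅋ p0⊥) ⊗ (p0 ⅋ p0⊥)) ⊗ p0⊥)
  [⊗]  ⊢ ((p0 ⅋ p0⊥) ⊗ (p0 ⅋ p0⊥))
    [⅋]  ⊢ (p0 ⅋ p0⊥)
      [Ax]  ⊢ p0, p0⊥
    [⅋]  ⊢ (p0 ⅋ p0⊥)
      [Ax]  ⊢ p0, p0⊥
  [Ax]  ⊢ p0, p0⊥

Result: YES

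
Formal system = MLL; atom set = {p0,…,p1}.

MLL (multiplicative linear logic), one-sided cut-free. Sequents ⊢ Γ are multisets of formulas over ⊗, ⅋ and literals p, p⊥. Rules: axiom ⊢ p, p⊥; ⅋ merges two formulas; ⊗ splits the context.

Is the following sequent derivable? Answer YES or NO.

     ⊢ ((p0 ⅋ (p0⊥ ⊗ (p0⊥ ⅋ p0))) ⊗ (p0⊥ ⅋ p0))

Proof tree:
[⊗]  ⊢ ((p0 ⅋ (p0⊥ ⊗ (p0⊥ ⅋ p0))) ⊗ (p0⊥ ⅋ p0))
  [⅋]  ⊢ (p0 ⅋ (p0⊥ ⊗ (p0⊥ ⅋ p0)))
    [⊗]  ⊢ p0, (p0⊥ ⊗ (p0⊥ ⅋ p0))
      [Ax]  ⊢ p0, p0⊥
      [⅋]  ⊢ (p0⊥ ⅋ p0)
        [Ax]  ⊢ p0, p0⊥
  [⅋]  ⊢ (p0⊥ ⅋ p0)
    [Ax]  ⊢ p0, p0⊥

Result: YES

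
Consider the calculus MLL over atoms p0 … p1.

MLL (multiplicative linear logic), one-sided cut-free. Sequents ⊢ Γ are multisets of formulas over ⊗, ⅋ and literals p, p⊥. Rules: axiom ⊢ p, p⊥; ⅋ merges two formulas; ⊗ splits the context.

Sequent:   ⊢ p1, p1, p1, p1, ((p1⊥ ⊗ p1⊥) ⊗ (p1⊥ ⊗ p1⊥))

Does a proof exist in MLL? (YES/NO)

Derivation trace:
[⊗]  ⊢ p1, p1, p1, p1, ((p1⊥ ⊗ p1⊥) ⊗ (p1⊥ ⊗ p1⊥))
  [⊗]  ⊢ p1, p1, (p1⊥ ⊗ p1⊥)
    [Ax]  ⊢ p1, p1⊥
    [Ax]  ⊢ p1, p1⊥
  [⊗]  ⊢ p1, p1, (p1⊥ ⊗ p1⊥)
    [Ax]  ⊢ p1, p1⊥
    [Ax]  ⊢ p1, p1⊥

Result: YES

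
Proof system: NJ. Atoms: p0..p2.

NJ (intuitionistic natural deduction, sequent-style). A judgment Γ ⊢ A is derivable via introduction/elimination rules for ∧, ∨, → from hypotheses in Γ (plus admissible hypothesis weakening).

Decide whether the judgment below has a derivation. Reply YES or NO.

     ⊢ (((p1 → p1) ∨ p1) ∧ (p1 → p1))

Proof tree:
[∧I]  ⊢ (((p1 → p1) ∨ p1) ∧ (p1 → p1))
  [∨I₁]  ⊢ ((p1 → p1) ∨ p1)
    [→I]  ⊢ (p1 → p1)
      [Ax] p1 ⊢ p1
  [→I]  ⊢ (p1 → p1)
    [Ax] p1 ⊢ p1

Result: YES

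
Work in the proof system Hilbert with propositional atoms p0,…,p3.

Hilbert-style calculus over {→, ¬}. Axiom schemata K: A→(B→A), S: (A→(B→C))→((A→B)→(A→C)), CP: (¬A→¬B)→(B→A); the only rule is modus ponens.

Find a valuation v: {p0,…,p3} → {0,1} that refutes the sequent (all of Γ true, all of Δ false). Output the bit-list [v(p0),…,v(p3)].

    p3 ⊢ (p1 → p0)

Truth-table refutation:
  v=0000: Γ:[p3=F] Δ:[(p1 → p0)=T] refutes=False
  v=0001: Γ:[p3=T] Δ:[(p1 → p0)=T] refutes=False
  v=0010: Γ:[p3=F] Δ:[(p1 → p0)=T] refutes=False
  v=0011: Γ:[p3=T] Δ:[(p1 → p0)=T] refutes=False
  v=0100: Γ:[p3=F] Δ:[(p1 → p0)=F] refutes=False
  v=0101: Γ:[p3=T] Δ:[(p1 → p0)=F] refutes=True  ← countermodel

Result: [0, 1, 0, 1]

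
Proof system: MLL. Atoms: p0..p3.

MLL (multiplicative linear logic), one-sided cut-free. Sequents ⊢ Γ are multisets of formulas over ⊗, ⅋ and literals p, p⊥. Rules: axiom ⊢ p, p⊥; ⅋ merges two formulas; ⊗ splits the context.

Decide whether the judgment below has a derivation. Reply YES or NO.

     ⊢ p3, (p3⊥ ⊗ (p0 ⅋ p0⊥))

Derivation (root first):
[⊗]  ⊢ p3, (p3⊥ ⊗ (p0 ⅋ p0⊥))
  [Ax]  ⊢ p3, p3⊥
  [⅋]  ⊢ (p0 ⅋ p0⊥)
    [Ax]  ⊢ p0, p0⊥

Result: YES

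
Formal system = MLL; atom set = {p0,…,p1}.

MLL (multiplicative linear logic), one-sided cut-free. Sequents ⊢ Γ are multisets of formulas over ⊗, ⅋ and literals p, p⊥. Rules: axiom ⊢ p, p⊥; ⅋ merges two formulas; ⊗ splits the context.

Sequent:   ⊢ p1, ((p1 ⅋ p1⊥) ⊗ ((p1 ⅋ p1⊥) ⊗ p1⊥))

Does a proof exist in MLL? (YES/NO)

Proof tree:
[⊗]  ⊢ p1, ((p1 ⅋ p1⊥) ⊗ ((p1 ⅋ p1⊥) ⊗ p1⊥))
  [⅋]  ⊢ (p1 ⅋ p1⊥)
    [Ax]  ⊢ p1, p1⊥
  [⊗]  ⊢ p1, ((p1 ⅋ p1⊥) ⊗ p1⊥)
    [⅋]  ⊢ (p1 ⅋ p1⊥)
      [Ax]  ⊢ p1, p1⊥
    [Ax]  ⊢ p1, p1⊥

Result: YES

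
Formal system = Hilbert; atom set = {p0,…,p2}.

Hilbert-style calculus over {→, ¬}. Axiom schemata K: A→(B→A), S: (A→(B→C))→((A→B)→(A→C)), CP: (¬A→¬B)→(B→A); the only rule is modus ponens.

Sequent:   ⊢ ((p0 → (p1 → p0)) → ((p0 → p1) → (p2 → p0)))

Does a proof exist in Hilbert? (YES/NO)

Enumerate valuations to refute Γ ⊢ Δ:
  v=000: Γ:[] Δ:[((p0 → (p1 → p0)) → ((p0 → p1) → (p2 → p0)))=T] refutes=False
  v=001: Γ:[] Δ:[((p0 → (p1 → p0)) → ((p0 → p1) → (p2 → p0)))=F] refutes=True  ← countermodel

Result: NO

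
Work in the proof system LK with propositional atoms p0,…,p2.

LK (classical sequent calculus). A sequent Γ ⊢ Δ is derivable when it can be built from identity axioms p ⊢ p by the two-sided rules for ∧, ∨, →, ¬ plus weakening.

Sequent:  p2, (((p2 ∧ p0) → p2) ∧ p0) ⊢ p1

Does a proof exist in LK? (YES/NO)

Truth-table refutation:
  v=000: Γ:[p2=F, (((p2 ∧ p0) → p2) ∧ p0)=F] Δ:[p1=F] refutes=False
  v=001: Γ:[p2=T, (((p2 ∧ p0) → p2) ∧ p0)=F] Δ:[p1=F] refutes=False
  v=010: Γ:[p2=F, (((p2 ∧ p0) → p2) ∧ p0)=F] Δ:[p1=T] refutes=False
  v=011: Γ:[p2=T, (((p2 ∧ p0) → p2) ∧ p0)=F] Δ:[p1=T] refutes=False
  v=100: Γ:[p2=F, (((p2 ∧ p0) → p2) ∧ p0)=T] Δ:[p1=F] refutes=False
  v=101: Γ:[p2=T, (((p2 ∧ p0) → p2) ∧ p0)=T] Δ:[p1=F] refutes=True  ← countermodel

Result: NO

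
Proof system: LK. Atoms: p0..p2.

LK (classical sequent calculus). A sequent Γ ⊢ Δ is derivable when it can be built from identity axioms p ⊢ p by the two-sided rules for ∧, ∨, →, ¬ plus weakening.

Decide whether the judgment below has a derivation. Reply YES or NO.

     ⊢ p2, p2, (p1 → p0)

Truth-table refutation:
  v=000: Γ:[] Δ:[p2=F, p2=F, (p1 → p0)=T] refutes=False
  v=001: Γ:[] Δ:[p2=T, p2=T, (p1 → p0)=T] refutes=False
  v=010: Γ:[] Δ:[p2=F, p2=F, (p1 → p0)=F] refutes=True  ← countermodel

Result: NO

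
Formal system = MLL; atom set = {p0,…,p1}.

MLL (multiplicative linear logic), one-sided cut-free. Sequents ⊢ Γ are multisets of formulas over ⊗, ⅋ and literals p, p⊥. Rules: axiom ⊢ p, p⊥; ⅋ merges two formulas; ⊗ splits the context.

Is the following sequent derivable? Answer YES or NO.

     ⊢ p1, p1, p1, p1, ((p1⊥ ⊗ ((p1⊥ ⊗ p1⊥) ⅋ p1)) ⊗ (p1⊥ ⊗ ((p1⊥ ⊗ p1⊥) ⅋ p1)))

Proof tree:
[⊗]  ⊢ p1, p1, p1, p1, ((p1⊥ ⊗ ((p1⊥ ⊗ p1⊥) ⅋ p1)) ⊗ (p1⊥ ⊗ ((p1⊥ ⊗ p1⊥) ⅋ p1)))
  [⊗]  ⊢ p1, p1, (p1⊥ ⊗ ((p1⊥ ⊗ p1⊥) ⅋ p1))
    [Ax]  ⊢ p1, p1⊥
    [⅋]  ⊢ p1, ((p1⊥ ⊗ p1⊥) ⅋ p1)
      [⊗]  ⊢ p1, p1, (p1⊥ ⊗ p1⊥)
        [Ax]  ⊢ p1, p1⊥
        [Ax]  ⊢ p1, p1⊥
  [⊗]  ⊢ p1, p1, (p1⊥ ⊗ ((p1⊥ ⊗ p1⊥) ⅋ p1))
    [Ax]  ⊢ p1, p1⊥
    [⅋]  ⊢ p1, ((p1⊥ ⊗ p1⊥) ⅋ p1)
      [⊗]  ⊢ p1, p1, (p1⊥ ⊗ p1⊥)
        [Ax]  ⊢ p1, p1⊥
        [Ax]  ⊢ p1, p1⊥

Result: YES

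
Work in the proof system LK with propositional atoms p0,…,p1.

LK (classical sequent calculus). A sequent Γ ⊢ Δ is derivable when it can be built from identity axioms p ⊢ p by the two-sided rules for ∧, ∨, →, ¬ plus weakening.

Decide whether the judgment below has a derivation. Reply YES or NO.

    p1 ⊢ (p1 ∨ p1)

Proof tree:
[∨R] p1 ⊢ (p1 ∨ p1)
  [WR] p1 ⊢ p1, p1
    [Ax] p1 ⊢ p1

Result: YES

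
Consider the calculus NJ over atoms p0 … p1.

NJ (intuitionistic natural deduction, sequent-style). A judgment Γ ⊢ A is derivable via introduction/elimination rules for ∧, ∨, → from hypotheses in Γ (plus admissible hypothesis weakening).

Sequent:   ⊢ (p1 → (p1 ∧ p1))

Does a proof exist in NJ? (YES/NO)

Derivation (root first):
[→I]  ⊢ (p1 → (p1 ∧ p1))
  [∧I] p1 ⊢ (p1 ∧ p1)
    [Ax] p1 ⊢ p1
    [Ax] p1 ⊢ p1

Result: YES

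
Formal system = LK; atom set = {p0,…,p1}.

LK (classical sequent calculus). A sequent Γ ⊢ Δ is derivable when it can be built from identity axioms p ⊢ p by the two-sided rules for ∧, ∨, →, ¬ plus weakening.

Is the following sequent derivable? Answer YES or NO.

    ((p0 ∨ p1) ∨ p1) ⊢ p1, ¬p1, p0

Derivation trace:
[∨L] ((p0 ∨ p1) ∨ p1) ⊢ p1, ¬p1, p0
  [¬R] (p0 ∨ p1) ⊢ p1, p0, ¬p1
    [∨L] p1, (p0 ∨ p1) ⊢ p1, p0
      [Ax] p0 ⊢ p0
      [WL] p1, p1 ⊢ p1
        [Ax] p1 ⊢ p1
  [Ax] p1 ⊢ p1

Result: YES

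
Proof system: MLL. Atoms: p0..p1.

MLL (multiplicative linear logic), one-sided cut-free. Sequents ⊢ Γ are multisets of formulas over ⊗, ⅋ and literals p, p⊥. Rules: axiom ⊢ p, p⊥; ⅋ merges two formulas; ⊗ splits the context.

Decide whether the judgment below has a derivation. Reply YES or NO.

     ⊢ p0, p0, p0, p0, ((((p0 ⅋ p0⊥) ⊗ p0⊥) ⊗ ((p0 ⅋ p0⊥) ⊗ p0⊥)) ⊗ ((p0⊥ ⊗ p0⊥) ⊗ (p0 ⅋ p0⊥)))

Proof tree:
[⊗]  ⊢ p0, p0, p0, p0, ((((p0 ⅋ p0⊥) ⊗ p0⊥) ⊗ ((p0 ⅋ p0⊥) ⊗ p0⊥)) ⊗ ((p0⊥ ⊗ p0⊥) ⊗ (p0 ⅋ p0⊥)))
  [⊗]  ⊢ p0, p0, (((p0 ⅋ p0⊥) ⊗ p0⊥) ⊗ ((p0 ⅋ p0⊥) ⊗ p0⊥))
    [⊗]  ⊢ p0, ((p0 ⅋ p0⊥) ⊗ p0⊥)
      [⅋]  ⊢ (p0 ⅋ p0⊥)
        [Ax]  ⊢ p0, p0⊥
      [Ax]  ⊢ p0, p0⊥
    [⊗]  ⊢ p0, ((p0 ⅋ p0⊥) ⊗ p0⊥)
      [⅋]  ⊢ (p0 ⅋ p0⊥)
        [Ax]  ⊢ p0, p0⊥
      [Ax]  ⊢ p0, p0⊥
  [⊗]  ⊢ p0, p0, ((p0⊥ ⊗ p0⊥) ⊗ (p0 ⅋ p0⊥))
    [⊗]  ⊢ p0, p0, (p0⊥ ⊗ p0⊥)
      [Ax]  ⊢ p0, p0⊥
      [Ax]  ⊢ p0, p0⊥
    [⅋]  ⊢ (p0 ⅋ p0⊥)
      [Ax]  ⊢ p0, p0⊥

Result: YES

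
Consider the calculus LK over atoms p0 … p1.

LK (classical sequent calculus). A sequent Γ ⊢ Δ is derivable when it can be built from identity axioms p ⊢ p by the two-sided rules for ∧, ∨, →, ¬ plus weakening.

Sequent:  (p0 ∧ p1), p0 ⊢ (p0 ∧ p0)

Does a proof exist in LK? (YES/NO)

Derivation trace:
[∧R] (p0 ∧ p1), p0 ⊢ (p0 ∧ p0)
  [Ax] p0 ⊢ p0
  [∧L] (p0 ∧ p1) ⊢ p0
    [WL] p0, p1 ⊢ p0
      [Ax] p0 ⊢ p0

Result: YES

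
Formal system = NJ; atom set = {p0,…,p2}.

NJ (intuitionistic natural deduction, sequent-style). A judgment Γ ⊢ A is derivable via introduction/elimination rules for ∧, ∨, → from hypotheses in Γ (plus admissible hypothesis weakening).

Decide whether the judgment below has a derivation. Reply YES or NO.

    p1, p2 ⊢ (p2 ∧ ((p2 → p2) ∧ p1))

Derivation trace:
[∧I] p1, p2 ⊢ (p2 ∧ ((p2 → p2) ∧ p1))
  [Ax] p2 ⊢ p2
  [∧I] p1 ⊢ ((p2 → p2) ∧ p1)
    [→I]  ⊢ (p2 → p2)
      [Ax] p2 ⊢ p2
    [Ax] p1 ⊢ p1

Result: YES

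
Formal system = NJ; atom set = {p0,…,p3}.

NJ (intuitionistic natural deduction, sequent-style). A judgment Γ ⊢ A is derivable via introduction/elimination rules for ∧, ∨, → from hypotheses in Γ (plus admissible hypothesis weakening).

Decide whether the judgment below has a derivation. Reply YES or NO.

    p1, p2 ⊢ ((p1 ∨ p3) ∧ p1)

Derivation (root first):
[∧I] p1, p2 ⊢ ((p1 ∨ p3) ∧ p1)
  [∨I₁] p1 ⊢ (p1 ∨ p3)
    [Ax] p1 ⊢ p1
  [Wk] p1, p2 ⊢ p1
    [Ax] p1 ⊢ p1

Result: YES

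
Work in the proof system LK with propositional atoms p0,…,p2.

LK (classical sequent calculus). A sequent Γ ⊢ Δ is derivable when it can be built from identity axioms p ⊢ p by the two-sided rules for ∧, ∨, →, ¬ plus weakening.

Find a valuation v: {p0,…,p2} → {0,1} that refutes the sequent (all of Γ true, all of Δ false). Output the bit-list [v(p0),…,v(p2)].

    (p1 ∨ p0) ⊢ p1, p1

Truth-table refutation:
  v=000: Γ:[(p1 ∨ p0)=F] Δ:[p1=F, p1=F] refutes=False
  v=001: Γ:[(p1 ∨ p0)=F] Δ:[p1=F, p1=F] refutes=False
  v=010: Γ:[(p1 ∨ p0)=T] Δ:[p1=T, p1=T] refutes=False
  v=011: Γ:[(p1 ∨ p0)=T] Δ:[p1=T, p1=T] refutes=False
  v=100: Γ:[(p1 ∨ p0)=T] Δ:[p1=F, p1=F] refutes=True  ← countermodel

Result: [1, 0, 0]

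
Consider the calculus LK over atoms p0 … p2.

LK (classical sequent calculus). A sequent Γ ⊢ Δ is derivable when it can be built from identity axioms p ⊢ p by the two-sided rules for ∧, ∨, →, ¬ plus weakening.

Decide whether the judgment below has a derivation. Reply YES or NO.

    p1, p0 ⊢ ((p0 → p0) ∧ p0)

Derivation (root first):
[∧R] p1, p0 ⊢ ((p0 → p0) ∧ p0)
  [WL] p1 ⊢ (p0 → p0)
    [→R]  ⊢ (p0 → p0)
      [Ax] p0 ⊢ p0
  [WL] p0, p1 ⊢ p0
    [Ax] p0 ⊢ p0

Result: YES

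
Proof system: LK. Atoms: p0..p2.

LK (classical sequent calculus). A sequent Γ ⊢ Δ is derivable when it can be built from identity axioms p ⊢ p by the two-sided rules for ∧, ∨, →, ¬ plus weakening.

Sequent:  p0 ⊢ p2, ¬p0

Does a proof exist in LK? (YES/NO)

Search for a countermodel by truth-table:
  v=000: Γ:[p0=F] Δ:[p2=F, ¬p0=T] refutes=False
  v=001: Γ:[p0=F] Δ:[p2=T, ¬p0=T] refutes=False
  v=010: Γ:[p0=F] Δ:[p2=F, ¬p0=T] refutes=False
  v=011: Γ:[p0=F] Δ:[p2=T, ¬p0=T] refutes=False
  v=100: Γ:[p0=T] Δ:[p2=F, ¬p0=F] refutes=True  ← countermodel

Result: NO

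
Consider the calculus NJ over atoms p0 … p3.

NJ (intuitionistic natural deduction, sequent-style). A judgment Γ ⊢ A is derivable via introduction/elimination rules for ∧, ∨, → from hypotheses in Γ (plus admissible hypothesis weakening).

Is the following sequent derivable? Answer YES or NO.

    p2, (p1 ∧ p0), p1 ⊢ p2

Derivation (root first):
[Wk] p2, (p1 ∧ p0), p1 ⊢ p2
  [Wk] p2, (p1 ∧ p0) ⊢ p2
    [Ax] p2 ⊢ p2

Result: YES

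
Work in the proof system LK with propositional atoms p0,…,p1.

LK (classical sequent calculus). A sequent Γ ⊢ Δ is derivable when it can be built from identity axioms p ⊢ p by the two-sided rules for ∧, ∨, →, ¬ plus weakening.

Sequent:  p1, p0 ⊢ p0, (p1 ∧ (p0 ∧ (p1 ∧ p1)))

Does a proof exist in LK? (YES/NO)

Proof tree:
[∧R] p1, p0 ⊢ p0, (p1 ∧ (p0 ∧ (p1 ∧ p1)))
  [Ax] p1 ⊢ p1
  [∧R] p1, p0 ⊢ p0, (p0 ∧ (p1 ∧ p1))
    [WR] p0 ⊢ p0, p0
      [Ax] p0 ⊢ p0
    [∧R] p1 ⊢ (p1 ∧ p1)
      [Ax] p1 ⊢ p1
      [Ax] p1 ⊢ p1

Result: YES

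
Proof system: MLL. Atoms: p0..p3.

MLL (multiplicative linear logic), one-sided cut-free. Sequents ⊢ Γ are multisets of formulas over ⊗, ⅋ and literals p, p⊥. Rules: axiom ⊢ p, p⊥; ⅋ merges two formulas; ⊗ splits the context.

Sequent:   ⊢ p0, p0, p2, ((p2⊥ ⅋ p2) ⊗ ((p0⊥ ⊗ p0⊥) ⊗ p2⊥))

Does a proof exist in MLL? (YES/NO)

Derivation trace:
[⊗]  ⊢ p0, p0, p2, ((p2⊥ ⅋ p2) ⊗ ((p0⊥ ⊗ p0⊥) ⊗ p2⊥))
  [⅋]  ⊢ (p2⊥ ⅋ p2)
    [Ax]  ⊢ p2, p2⊥
  [⊗]  ⊢ p0, p0, p2, ((p0⊥ ⊗ p0⊥) ⊗ p2⊥)
    [⊗]  ⊢ p0, p0, (p0⊥ ⊗ p0⊥)
      [Ax]  ⊢ p0, p0⊥
      [Ax]  ⊢ p0, p0⊥
    [Ax]  ⊢ p2, p2⊥

Result: YES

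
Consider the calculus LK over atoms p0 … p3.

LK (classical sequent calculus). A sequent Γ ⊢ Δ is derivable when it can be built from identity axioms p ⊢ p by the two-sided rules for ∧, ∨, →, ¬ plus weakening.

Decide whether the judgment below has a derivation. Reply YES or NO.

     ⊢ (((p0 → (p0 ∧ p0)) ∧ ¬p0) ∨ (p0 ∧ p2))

Enumerate valuations to refute Γ ⊢ Δ:
  v=0000: Γ:[] Δ:[(((p0 → (p0 ∧ p0)) ∧ ¬p0) ∨ (p0 ∧ p2))=T] refutes=False
  v=0001: Γ:[] Δ:[(((p0 → (p0 ∧ p0)) ∧ ¬p0) ∨ (p0 ∧ p2))=T] refutes=False
  v=0010: Γ:[] Δ:[(((p0 → (p0 ∧ p0)) ∧ ¬p0) ∨ (p0 ∧ p2))=T] refutes=False
  v=0011: Γ:[] Δ:[(((p0 → (p0 ∧ p0)) ∧ ¬p0) ∨ (p0 ∧ p2))=T] refutes=False
  v=0100: Γ:[] Δ:[(((p0 → (p0 ∧ p0)) ∧ ¬p0) ∨ (p0 ∧ p2))=T] refutes=False
  v=0101: Γ:[] Δ:[(((p0 → (p0 ∧ p0)) ∧ ¬p0) ∨ (p0 ∧ p2))=T] refutes=False
  v=0110: Γ:[] Δ:[(((p0 → (p0 ∧ p0)) ∧ ¬p0) ∨ (p0 ∧ p2))=T] refutes=False
  v=0111: Γ:[] Δ:[(((p0 → (p0 ∧ p0)) ∧ ¬p0) ∨ (p0 ∧ p2))=T] refutes=False
  v=1000: Γ:[] Δ:[(((p0 → (p0 ∧ p0)) ∧ ¬p0) ∨ (p0 ∧ p2))=F] refutes=True  ← countermodel

Result: NO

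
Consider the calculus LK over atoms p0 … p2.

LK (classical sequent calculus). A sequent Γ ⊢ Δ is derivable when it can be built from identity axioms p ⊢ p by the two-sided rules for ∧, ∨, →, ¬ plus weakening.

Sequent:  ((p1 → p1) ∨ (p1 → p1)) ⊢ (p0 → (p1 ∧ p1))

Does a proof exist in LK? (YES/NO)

Search for a countermodel by truth-table:
  v=000: Γ:[((p1 → p1) ∨ (p1 → p1))=T] Δ:[(p0 → (p1 ∧ p1))=T] refutes=False
  v=001: Γ:[((p1 → p1) ∨ (p1 → p1))=T] Δ:[(p0 → (p1 ∧ p1))=T] refutes=False
  v=010: Γ:[((p1 → p1) ∨ (p1 → p1))=T] Δ:[(p0 → (p1 ∧ p1))=T] refutes=False
  v=011: Γ:[((p1 → p1) ∨ (p1 → p1))=T] Δ:[(p0 → (p1 ∧ p1))=T] refutes=False
  v=100: Γ:[((p1 → p1) ∨ (p1 → p1))=T] Δ:[(p0 → (p1 ∧ p1))=F] refutes=True  ← countermodel

Result: NO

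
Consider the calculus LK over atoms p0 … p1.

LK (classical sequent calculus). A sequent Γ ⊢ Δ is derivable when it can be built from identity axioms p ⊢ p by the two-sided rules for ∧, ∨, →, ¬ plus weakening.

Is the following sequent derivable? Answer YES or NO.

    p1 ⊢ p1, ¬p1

Proof tree:
[¬R] p1 ⊢ p1, ¬p1
  [WL] p1, p1 ⊢ p1
    [Ax] p1 ⊢ p1

Result: YES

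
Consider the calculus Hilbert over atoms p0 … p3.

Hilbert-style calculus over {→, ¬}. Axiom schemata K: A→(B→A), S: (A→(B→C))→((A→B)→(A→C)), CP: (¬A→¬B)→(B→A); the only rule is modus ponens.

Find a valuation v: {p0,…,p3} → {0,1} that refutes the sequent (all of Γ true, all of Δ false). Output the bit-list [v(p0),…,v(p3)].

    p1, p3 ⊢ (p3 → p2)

Enumerate valuations to refute Γ ⊢ Δ:
  v=0000: Γ:[p1=F, p3=F] Δ:[(p3 → p2)=T] refutes=False
  v=0001: Γ:[p1=F, p3=T] Δ:[(p3 → p2)=F] refutes=False
  v=0010: Γ:[p1=F, p3=F] Δ:[(p3 → p2)=T] refutes=False
  v=0011: Γ:[p1=F, p3=T] Δ:[(p3 → p2)=T] refutes=False
  v=0100: Γ:[p1=T, p3=F] Δ:[(p3 → p2)=T] refutes=False
  v=0101: Γ:[p1=T, p3=T] Δ:[(p3 → p2)=F] refutes=True  ← countermodel

Result: [0, 1, 0, 1]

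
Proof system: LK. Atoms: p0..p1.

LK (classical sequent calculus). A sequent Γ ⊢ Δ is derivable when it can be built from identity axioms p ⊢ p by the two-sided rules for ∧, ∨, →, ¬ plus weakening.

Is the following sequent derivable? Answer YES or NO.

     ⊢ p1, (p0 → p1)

Enumerate valuations to refute Γ ⊢ Δ:
  v=00: Γ:[] Δ:[p1=F, (p0 → p1)=T] refutes=False
  v=01: Γ:[] Δ:[p1=T, (p0 → p1)=T] refutes=False
  v=10: Γ:[] Δ:[p1=F, (p0 → p1)=F] refutes=True  ← countermodel

Result: NO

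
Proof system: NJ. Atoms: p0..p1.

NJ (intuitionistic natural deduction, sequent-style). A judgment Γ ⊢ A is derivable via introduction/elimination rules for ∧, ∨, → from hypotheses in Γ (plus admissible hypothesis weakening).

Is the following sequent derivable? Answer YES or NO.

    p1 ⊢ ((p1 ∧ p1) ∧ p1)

Derivation (root first):
[∧I] p1 ⊢ ((p1 ∧ p1) ∧ p1)
  [∧I] p1 ⊢ (p1 ∧ p1)
    [Ax] p1 ⊢ p1
    [Ax] p1 ⊢ p1
  [Wk] p1, p1 ⊢ p1
    [Ax] p1 ⊢ p1

Result: YES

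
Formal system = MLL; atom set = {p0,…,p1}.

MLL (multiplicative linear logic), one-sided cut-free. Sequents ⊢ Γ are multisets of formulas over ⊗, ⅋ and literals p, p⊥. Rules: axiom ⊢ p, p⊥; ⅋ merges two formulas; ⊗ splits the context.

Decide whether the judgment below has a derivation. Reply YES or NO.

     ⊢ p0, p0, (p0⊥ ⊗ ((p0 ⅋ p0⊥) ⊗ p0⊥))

Derivation (root first):
[⊗]  ⊢ p0, p0, (p0⊥ ⊗ ((p0 ⅋ p0⊥) ⊗ p0⊥))
  [Ax]  ⊢ p0, p0⊥
  [⊗]  ⊢ p0, ((p0 ⅋ p0⊥) ⊗ p0⊥)
    [⅋]  ⊢ (p0 ⅋ p0⊥)
      [Ax]  ⊢ p0, p0⊥
    [Ax]  ⊢ p0, p0⊥

Result: YES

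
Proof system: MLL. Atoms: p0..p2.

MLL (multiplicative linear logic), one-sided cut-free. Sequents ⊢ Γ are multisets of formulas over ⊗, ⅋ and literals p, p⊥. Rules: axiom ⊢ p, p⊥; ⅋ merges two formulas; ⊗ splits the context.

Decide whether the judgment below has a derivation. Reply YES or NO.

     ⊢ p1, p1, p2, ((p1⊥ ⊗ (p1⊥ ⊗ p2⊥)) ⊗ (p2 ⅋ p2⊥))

Derivation trace:
[⊗]  ⊢ p1, p1, p2, ((p1⊥ ⊗ (p1⊥ ⊗ p2⊥)) ⊗ (p2 ⅋ p2⊥))
  [⊗]  ⊢ p1, p1, p2, (p1⊥ ⊗ (p1⊥ ⊗ p2⊥))
    [Ax]  ⊢ p1, p1⊥
    [⊗]  ⊢ p1, p2, (p1⊥ ⊗ p2⊥)
      [Ax]  ⊢ p1, p1⊥
      [Ax]  ⊢ p2, p2⊥
  [⅋]  ⊢ (p2 ⅋ p2⊥)
    [Ax]  ⊢ p2, p2⊥

Result: YES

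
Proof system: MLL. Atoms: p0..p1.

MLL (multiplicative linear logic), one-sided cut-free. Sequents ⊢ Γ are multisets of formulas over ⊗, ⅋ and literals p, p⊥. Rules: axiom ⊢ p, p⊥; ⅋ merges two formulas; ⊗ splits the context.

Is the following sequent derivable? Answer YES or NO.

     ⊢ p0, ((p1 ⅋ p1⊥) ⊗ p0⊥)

Derivation (root first):
[⊗]  ⊢ p0, ((p1 ⅋ p1⊥) ⊗ p0⊥)
  [⅋]  ⊢ (p1 ⅋ p1⊥)
    [Ax]  ⊢ p1, p1⊥
  [Ax]  ⊢ p0, p0⊥

Result: YES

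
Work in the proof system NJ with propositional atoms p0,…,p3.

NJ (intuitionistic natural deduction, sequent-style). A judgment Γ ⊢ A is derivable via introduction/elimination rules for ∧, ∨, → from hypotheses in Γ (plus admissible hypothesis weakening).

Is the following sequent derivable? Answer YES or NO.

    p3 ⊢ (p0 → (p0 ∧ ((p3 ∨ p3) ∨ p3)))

Derivation trace:
[→I] p3 ⊢ (p0 → (p0 ∧ ((p3 ∨ p3) ∨ p3)))
  [∧I] p3, p0 ⊢ (p0 ∧ ((p3 ∨ p3) ∨ p3))
    [Ax] p0 ⊢ p0
    [∨I₁] p3 ⊢ ((p3 ∨ p3) ∨ p3)
      [∨I₁] p3 ⊢ (p3 ∨ p3)
        [Ax] p3 ⊢ p3

Result: YES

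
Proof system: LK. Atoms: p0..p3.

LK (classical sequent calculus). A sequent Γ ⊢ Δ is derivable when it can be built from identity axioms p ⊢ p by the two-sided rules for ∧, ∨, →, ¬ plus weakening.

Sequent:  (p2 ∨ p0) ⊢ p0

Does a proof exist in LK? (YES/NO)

Search for a countermodel by truth-table:
  v=0000: Γ:[(p2 ∨ p0)=F] Δ:[p0=F] refutes=False
  v=0001: Γ:[(p2 ∨ p0)=F] Δ:[p0=F] refutes=False
  v=0010: Γ:[(p2 ∨ p0)=T] Δ:[p0=F] refutes=True  ← countermodel

Result: NO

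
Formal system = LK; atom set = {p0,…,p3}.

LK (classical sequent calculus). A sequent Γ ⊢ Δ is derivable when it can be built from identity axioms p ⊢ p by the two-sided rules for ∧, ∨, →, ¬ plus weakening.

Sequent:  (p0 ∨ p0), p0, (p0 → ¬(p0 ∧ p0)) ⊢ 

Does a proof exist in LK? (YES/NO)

Proof tree:
[→L] (p0 ∨ p0), p0, (p0 → ¬(p0 ∧ p0)) ⊢ 
  [∨L] (p0 ∨ p0) ⊢ p0
    [Ax] p0 ⊢ p0
    [Ax] p0 ⊢ p0
  [¬L] (p0 ∨ p0), p0, ¬(p0 ∧ p0) ⊢ 
    [∧R] (p0 ∨ p0), p0 ⊢ (p0 ∧ p0)
      [Ax] p0 ⊢ p0
      [∨L] (p0 ∨ p0) ⊢ p0
        [Ax] p0 ⊢ p0
        [Ax] p0 ⊢ p0

Result: YES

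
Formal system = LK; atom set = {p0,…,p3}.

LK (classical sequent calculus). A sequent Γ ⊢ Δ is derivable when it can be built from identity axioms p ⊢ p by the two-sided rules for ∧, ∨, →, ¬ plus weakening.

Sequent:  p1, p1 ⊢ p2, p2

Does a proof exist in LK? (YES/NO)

Enumerate valuations to refute Γ ⊢ Δ:
  v=0000: Γ:[p1=F, p1=F] Δ:[p2=F, p2=F] refutes=False
  v=0001: Γ:[p1=F, p1=F] Δ:[p2=F, p2=F] refutes=False
  v=0010: Γ:[p1=F, p1=F] Δ:[p2=T, p2=T] refutes=False
  v=0011: Γ:[p1=F, p1=F] Δ:[p2=T, p2=T] refutes=False
  v=0100: Γ:[p1=T, p1=T] Δ:[p2=F, p2=F] refutes=True  ← countermodel

Result: NO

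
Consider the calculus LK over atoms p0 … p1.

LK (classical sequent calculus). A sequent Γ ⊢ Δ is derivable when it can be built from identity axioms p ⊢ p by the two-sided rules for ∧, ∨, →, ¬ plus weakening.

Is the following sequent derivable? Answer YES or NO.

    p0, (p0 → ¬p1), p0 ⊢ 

Truth-table refutation:
  v=00: Γ:[p0=F, (p0 → ¬p1)=T, p0=F] Δ:[] refutes=False
  v=01: Γ:[p0=F, (p0 → ¬p1)=T, p0=F] Δ:[] refutes=False
  v=10: Γ:[p0=T, (p0 → ¬p1)=T, p0=T] Δ:[] refutes=True  ← countermodel

Result: NO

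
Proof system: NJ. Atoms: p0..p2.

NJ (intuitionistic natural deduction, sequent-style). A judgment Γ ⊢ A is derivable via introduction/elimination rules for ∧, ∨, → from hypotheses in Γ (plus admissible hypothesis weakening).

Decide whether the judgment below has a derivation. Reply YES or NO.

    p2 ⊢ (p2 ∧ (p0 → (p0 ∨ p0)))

Derivation (root first):
[∧I] p2 ⊢ (p2 ∧ (p0 → (p0 ∨ p0)))
  [Ax] p2 ⊢ p2
  [→I]  ⊢ (p0 → (p0 ∨ p0))
    [∨I₂] p0 ⊢ (p0 ∨ p0)
      [Ax] p0 ⊢ p0

Result: YES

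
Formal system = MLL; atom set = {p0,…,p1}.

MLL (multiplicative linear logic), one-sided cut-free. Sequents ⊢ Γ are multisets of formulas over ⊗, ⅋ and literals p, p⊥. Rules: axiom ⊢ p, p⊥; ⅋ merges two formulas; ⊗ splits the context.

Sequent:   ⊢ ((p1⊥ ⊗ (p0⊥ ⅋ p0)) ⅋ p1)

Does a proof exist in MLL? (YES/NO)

Derivation (root first):
[⅋]  ⊢ ((p1⊥ ⊗ (p0⊥ ⅋ p0)) ⅋ p1)
  [⊗]  ⊢ p1, (p1⊥ ⊗ (p0⊥ ⅋ p0))
    [Ax]  ⊢ p1, p1⊥
    [⅋]  ⊢ (p0⊥ ⅋ p0)
      [Ax]  ⊢ p0, p0⊥

Result: YES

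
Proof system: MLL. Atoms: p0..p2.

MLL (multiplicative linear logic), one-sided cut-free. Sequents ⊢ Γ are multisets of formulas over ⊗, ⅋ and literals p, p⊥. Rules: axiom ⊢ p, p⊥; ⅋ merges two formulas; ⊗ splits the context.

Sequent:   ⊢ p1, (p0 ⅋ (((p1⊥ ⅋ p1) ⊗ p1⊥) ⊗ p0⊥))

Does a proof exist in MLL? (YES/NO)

Proof tree:
[⅋]  ⊢ p1, (p0 ⅋ (((p1⊥ ⅋ p1) ⊗ p1⊥) ⊗ p0⊥))
  [⊗]  ⊢ p1, p0, (((p1⊥ ⅋ p1) ⊗ p1⊥) ⊗ p0⊥)
    [⊗]  ⊢ p1, ((p1⊥ ⅋ p1) ⊗ p1⊥)
      [⅋]  ⊢ (p1⊥ ⅋ p1)
        [Ax]  ⊢ p1, p1⊥
      [Ax]  ⊢ p1, p1⊥
    [Ax]  ⊢ p0, p0⊥

Result: YES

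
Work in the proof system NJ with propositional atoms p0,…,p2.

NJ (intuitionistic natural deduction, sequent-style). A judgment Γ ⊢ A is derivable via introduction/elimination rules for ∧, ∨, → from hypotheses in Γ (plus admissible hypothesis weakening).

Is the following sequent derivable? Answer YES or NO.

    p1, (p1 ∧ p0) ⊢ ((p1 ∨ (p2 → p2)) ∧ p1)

Derivation (root first):
[∧I] p1, (p1 ∧ p0) ⊢ ((p1 ∨ (p2 → p2)) ∧ p1)
  [∨I₂]  ⊢ (p1 ∨ (p2 → p2))
    [→I]  ⊢ (p2 → p2)
      [Ax] p2 ⊢ p2
  [Wk] p1, (p1 ∧ p0) ⊢ p1
    [Ax] p1 ⊢ p1

Result: YES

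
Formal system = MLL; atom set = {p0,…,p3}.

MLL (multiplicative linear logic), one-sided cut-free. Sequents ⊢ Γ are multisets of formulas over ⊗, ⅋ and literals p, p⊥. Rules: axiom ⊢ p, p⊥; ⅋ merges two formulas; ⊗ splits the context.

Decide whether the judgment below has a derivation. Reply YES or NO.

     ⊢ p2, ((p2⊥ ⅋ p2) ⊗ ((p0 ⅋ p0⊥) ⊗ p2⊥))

Derivation trace:
[⊗]  ⊢ p2, ((p2⊥ ⅋ p2) ⊗ ((p0 ⅋ p0⊥) ⊗ p2⊥))
  [⅋]  ⊢ (p2⊥ ⅋ p2)
    [Ax]  ⊢ p2, p2⊥
  [⊗]  ⊢ p2, ((p0 ⅋ p0⊥) ⊗ p2⊥)
    [⅋]  ⊢ (p0 ⅋ p0⊥)
      [Ax]  ⊢ p0, p0⊥
    [Ax]  ⊢ p2, p2⊥

Result: YES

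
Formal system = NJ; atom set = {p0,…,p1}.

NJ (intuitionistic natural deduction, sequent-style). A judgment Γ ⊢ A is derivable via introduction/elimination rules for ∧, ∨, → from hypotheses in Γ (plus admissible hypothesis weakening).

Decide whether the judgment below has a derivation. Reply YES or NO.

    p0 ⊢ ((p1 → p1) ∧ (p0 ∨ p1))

Derivation trace:
[∧I] p0 ⊢ ((p1 → p1) ∧ (p0 ∨ p1))
  [→I]  ⊢ (p1 → p1)
    [Ax] p1 ⊢ p1
  [∨I₁] p0 ⊢ (p0 ∨ p1)
    [Ax] p0 ⊢ p0

Result: YES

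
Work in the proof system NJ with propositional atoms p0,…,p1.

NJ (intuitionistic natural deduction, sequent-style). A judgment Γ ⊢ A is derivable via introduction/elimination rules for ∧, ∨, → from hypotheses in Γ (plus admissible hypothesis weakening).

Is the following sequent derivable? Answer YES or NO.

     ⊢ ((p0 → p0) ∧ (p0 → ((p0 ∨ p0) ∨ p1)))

Derivation trace:
[∧I]  ⊢ ((p0 → p0) ∧ (p0 → ((p0 ∨ p0) ∨ p1)))
  [→I]  ⊢ (p0 → p0)
    [Ax] p0 ⊢ p0
  [→I]  ⊢ (p0 → ((p0 ∨ p0) ∨ p1))
    [∨I₁] p0 ⊢ ((p0 ∨ p0) ∨ p1)
      [∨I₂] p0 ⊢ (p0 ∨ p0)
        [Ax] p0 ⊢ p0

Result: YES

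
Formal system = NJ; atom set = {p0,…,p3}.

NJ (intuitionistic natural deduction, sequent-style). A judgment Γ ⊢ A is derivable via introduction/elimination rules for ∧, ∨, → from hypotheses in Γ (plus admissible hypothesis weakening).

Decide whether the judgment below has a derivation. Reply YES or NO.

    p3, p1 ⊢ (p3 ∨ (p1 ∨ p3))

Derivation trace:
[∨I₂] p3, p1 ⊢ (p3 ∨ (p1 ∨ p3))
  [Wk] p3, p1 ⊢ (p1 ∨ p3)
    [∨I₂] p3 ⊢ (p1 ∨ p3)
      [Ax] p3 ⊢ p3

Result: YES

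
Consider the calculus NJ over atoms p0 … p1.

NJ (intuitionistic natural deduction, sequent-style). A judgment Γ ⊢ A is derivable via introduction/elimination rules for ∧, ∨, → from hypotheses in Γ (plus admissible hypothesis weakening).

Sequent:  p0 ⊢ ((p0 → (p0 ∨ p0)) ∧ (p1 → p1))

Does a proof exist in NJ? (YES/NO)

Derivation (root first):
[∧I] p0 ⊢ ((p0 → (p0 ∨ p0)) ∧ (p1 → p1))
  [→I] p0 ⊢ (p0 → (p0 ∨ p0))
    [Wk] p0, p0 ⊢ (p0 ∨ p0)
      [∨I₁] p0 ⊢ (p0 ∨ p0)
        [Ax] p0 ⊢ p0
  [→I]  ⊢ (p1 → p1)
    [Ax] p1 ⊢ p1

Result: YES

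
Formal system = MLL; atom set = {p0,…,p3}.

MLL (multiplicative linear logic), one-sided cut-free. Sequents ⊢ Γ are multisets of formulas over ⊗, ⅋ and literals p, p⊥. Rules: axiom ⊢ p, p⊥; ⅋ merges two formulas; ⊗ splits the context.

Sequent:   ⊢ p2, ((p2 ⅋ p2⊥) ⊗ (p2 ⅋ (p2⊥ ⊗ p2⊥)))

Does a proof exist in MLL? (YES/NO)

Proof tree:
[⊗]  ⊢ p2, ((p2 ⅋ p2⊥) ⊗ (p2 ⅋ (p2⊥ ⊗ p2⊥)))
  [⅋]  ⊢ (p2 ⅋ p2⊥)
    [Ax]  ⊢ p2, p2⊥
  [⅋]  ⊢ p2, (p2 ⅋ (p2⊥ ⊗ p2⊥))
    [⊗]  ⊢ p2, p2, (p2⊥ ⊗ p2⊥)
      [Ax]  ⊢ p2, p2⊥
      [Ax]  ⊢ p2, p2⊥

Result: YES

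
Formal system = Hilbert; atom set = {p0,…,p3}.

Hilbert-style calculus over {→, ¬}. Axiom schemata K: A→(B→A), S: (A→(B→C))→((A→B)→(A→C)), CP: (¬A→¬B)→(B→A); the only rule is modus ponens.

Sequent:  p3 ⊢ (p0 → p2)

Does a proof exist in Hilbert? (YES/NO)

Enumerate valuations to refute Γ ⊢ Δ:
  v=0000: Γ:[p3=F] Δ:[(p0 → p2)=T] refutes=False
  v=0001: Γ:[p3=T] Δ:[(p0 → p2)=T] refutes=False
  v=0010: Γ:[p3=F] Δ:[(p0 → p2)=T] refutes=False
  v=0011: Γ:[p3=T] Δ:[(p0 → p2)=T] refutes=False
  v=0100: Γ:[p3=F] Δ:[(p0 → p2)=T] refutes=False
  v=0101: Γ:[p3=T] Δ:[(p0 → p2)=T] refutes=False
  v=0110: Γ:[p3=F] Δ:[(p0 → p2)=T] refutes=False
  v=0111: Γ:[p3=T] Δ:[(p0 → p2)=T] refutes=False
  v=1000: Γ:[p3=F] Δ:[(p0 → p2)=F] refutes=False
  v=1001: Γ:[p3=T] Δ:[(p0 → p2)=F] refutes=True  ← countermodel

Result: NO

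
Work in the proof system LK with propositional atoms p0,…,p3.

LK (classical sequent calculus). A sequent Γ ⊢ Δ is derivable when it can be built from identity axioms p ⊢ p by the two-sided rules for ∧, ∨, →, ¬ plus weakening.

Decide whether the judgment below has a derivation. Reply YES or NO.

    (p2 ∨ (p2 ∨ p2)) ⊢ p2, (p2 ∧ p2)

Derivation trace:
[∨L] (p2 ∨ (p2 ∨ p2)) ⊢ p2, (p2 ∧ p2)
  [Ax] p2 ⊢ p2
  [∨L] (p2 ∨ p2) ⊢ (p2 ∧ p2)
    [∧R] p2 ⊢ (p2 ∧ p2)
      [Ax] p2 ⊢ p2
      [Ax] p2 ⊢ p2
    [∧R] p2 ⊢ (p2 ∧ p2)
      [Ax] p2 ⊢ p2
      [Ax] p2 ⊢ p2

Result: YES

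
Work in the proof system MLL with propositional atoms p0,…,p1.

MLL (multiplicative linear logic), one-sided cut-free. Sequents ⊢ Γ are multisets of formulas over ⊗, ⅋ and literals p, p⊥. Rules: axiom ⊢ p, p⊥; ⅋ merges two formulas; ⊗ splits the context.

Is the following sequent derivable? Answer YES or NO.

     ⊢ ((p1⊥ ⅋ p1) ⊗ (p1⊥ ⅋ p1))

Derivation (root first):
[⊗]  ⊢ ((p1⊥ ⅋ p1) ⊗ (p1⊥ ⅋ p1))
  [⅋]  ⊢ (p1⊥ ⅋ p1)
    [Ax]  ⊢ p1, p1⊥
  [⅋]  ⊢ (p1⊥ ⅋ p1)
    [Ax]  ⊢ p1, p1⊥

Result: YES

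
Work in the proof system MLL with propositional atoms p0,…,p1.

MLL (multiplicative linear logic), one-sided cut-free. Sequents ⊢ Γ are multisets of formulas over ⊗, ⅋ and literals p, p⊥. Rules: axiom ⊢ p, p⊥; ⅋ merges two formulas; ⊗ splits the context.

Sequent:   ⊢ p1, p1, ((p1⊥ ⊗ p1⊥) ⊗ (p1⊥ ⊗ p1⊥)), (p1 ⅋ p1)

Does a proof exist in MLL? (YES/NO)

Derivation trace:
[⅋]  ⊢ p1, p1, ((p1⊥ ⊗ p1⊥) ⊗ (p1⊥ ⊗ p1⊥)), (p1 ⅋ p1)
  [⊗]  ⊢ p1, p1, p1, p1, ((p1⊥ ⊗ p1⊥) ⊗ (p1⊥ ⊗ p1⊥))
    [⊗]  ⊢ p1, p1, (p1⊥ ⊗ p1⊥)
      [Ax]  ⊢ p1, p1⊥
      [Ax]  ⊢ p1, p1⊥
    [⊗]  ⊢ p1, p1, (p1⊥ ⊗ p1⊥)
      [Ax]  ⊢ p1, p1⊥
      [Ax]  ⊢ p1, p1⊥

Result: YES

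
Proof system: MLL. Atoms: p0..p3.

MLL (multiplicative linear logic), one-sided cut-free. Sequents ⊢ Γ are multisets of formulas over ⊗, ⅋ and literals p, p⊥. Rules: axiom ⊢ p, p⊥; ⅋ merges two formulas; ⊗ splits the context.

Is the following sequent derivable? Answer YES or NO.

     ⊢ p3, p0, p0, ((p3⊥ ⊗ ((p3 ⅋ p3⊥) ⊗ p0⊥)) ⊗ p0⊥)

Derivation trace:
[⊗]  ⊢ p3, p0, p0, ((p3⊥ ⊗ ((p3 ⅋ p3⊥) ⊗ p0⊥)) ⊗ p0⊥)
  [⊗]  ⊢ p3, p0, (p3⊥ ⊗ ((p3 ⅋ p3⊥) ⊗ p0⊥))
    [Ax]  ⊢ p3, p3⊥
    [⊗]  ⊢ p0, ((p3 ⅋ p3⊥) ⊗ p0⊥)
      [⅋]  ⊢ (p3 ⅋ p3⊥)
        [Ax]  ⊢ p3, p3⊥
      [Ax]  ⊢ p0, p0⊥
  [Ax]  ⊢ p0, p0⊥

Result: YES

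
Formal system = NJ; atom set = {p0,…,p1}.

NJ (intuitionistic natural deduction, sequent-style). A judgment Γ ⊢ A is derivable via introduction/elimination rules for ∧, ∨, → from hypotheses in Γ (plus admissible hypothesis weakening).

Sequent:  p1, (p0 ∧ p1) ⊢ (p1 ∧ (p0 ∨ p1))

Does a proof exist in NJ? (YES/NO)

Derivation trace:
[Wk] p1, (p0 ∧ p1) ⊢ (p1 ∧ (p0 ∨ p1))
  [∧I] p1 ⊢ (p1 ∧ (p0 ∨ p1))
    [Ax] p1 ⊢ p1
    [∨I₂] p1 ⊢ (p0 ∨ p1)
      [Ax] p1 ⊢ p1

Result: YES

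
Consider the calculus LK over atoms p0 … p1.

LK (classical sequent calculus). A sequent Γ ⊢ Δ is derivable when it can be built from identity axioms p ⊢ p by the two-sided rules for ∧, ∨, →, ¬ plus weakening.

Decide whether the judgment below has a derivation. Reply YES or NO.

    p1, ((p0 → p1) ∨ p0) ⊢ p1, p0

Proof tree:
[∨L] p1, ((p0 → p1) ∨ p0) ⊢ p1, p0
  [→L] p1, (p0 → p1) ⊢ p1, p0
    [WR] p1 ⊢ p1, p0
      [Ax] p1 ⊢ p1
    [WR] p1 ⊢ p1, p0
      [Ax] p1 ⊢ p1
  [Ax] p0 ⊢ p0

Result: YES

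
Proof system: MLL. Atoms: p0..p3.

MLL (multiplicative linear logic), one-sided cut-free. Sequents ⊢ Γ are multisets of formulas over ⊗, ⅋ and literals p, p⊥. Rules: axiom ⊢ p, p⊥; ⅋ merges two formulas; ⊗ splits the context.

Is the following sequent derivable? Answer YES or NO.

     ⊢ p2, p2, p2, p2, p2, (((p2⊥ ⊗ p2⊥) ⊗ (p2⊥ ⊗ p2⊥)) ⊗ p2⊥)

Proof tree:
[⊗]  ⊢ p2, p2, p2, p2, p2, (((p2⊥ ⊗ p2⊥) ⊗ (p2⊥ ⊗ p2⊥)) ⊗ p2⊥)
  [⊗]  ⊢ p2, p2, p2, p2, ((p2⊥ ⊗ p2⊥) ⊗ (p2⊥ ⊗ p2⊥))
    [⊗]  ⊢ p2, p2, (p2⊥ ⊗ p2⊥)
      [Ax]  ⊢ p2, p2⊥
      [Ax]  ⊢ p2, p2⊥
    [⊗]  ⊢ p2, p2, (p2⊥ ⊗ p2⊥)
      [Ax]  ⊢ p2, p2⊥
      [Ax]  ⊢ p2, p2⊥
  [Ax]  ⊢ p2, p2⊥

Result: YES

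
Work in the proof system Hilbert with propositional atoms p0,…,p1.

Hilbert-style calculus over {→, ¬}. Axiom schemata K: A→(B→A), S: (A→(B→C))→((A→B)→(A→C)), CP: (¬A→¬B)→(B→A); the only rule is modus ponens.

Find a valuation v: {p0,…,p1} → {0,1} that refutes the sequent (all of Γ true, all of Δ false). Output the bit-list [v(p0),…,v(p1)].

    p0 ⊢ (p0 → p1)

Enumerate valuations to refute Γ ⊢ Δ:
  v=00: Γ:[p0=F] Δ:[(p0 → p1)=T] refutes=False
  v=01: Γ:[p0=F] Δ:[(p0 → p1)=T] refutes=False
  v=10: Γ:[p0=T] Δ:[(p0 → p1)=F] refutes=True  ← countermodel

Result: [1, 0]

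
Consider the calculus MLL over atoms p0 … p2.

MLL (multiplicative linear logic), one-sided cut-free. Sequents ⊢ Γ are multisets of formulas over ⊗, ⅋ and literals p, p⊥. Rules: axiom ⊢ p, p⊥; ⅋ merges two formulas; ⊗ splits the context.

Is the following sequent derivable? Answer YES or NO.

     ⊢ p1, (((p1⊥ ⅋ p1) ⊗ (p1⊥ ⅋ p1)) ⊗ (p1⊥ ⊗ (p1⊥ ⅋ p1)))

Derivation trace:
[⊗]  ⊢ p1, (((p1⊥ ⅋ p1) ⊗ (p1⊥ ⅋ p1)) ⊗ (p1⊥ ⊗ (p1⊥ ⅋ p1)))
  [⊗]  ⊢ ((p1⊥ ⅋ p1) ⊗ (p1⊥ ⅋ p1))
    [⅋]  ⊢ (p1⊥ ⅋ p1)
      [Ax]  ⊢ p1, p1⊥
    [⅋]  ⊢ (p1⊥ ⅋ p1)
      [Ax]  ⊢ p1, p1⊥
  [⊗]  ⊢ p1, (p1⊥ ⊗ (p1⊥ ⅋ p1))
    [Ax]  ⊢ p1, p1⊥
    [⅋]  ⊢ (p1⊥ ⅋ p1)
      [Ax]  ⊢ p1, p1⊥

Result: YES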